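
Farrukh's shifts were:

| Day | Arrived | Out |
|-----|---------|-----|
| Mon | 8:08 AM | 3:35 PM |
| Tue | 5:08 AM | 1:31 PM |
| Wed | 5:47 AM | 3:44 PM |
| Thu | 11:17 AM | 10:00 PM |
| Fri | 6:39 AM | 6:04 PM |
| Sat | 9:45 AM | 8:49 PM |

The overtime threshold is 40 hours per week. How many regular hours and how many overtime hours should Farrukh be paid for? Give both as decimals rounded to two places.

Regular 40.00 hours, overtime 18.98 hours

Mon: 8:08 AM–3:35 PM = 7 h 27 min
Tue: 5:08 AM–1:31 PM = 8 h 23 min
Wed: 5:47 AM–3:44 PM = 9 h 57 min
Thu: 11:17 AM–10:00 PM = 10 h 43 min
Fri: 6:39 AM–6:04 PM = 11 h 25 min
Sat: 9:45 AM–8:49 PM = 11 h 4 min
Total worked: 58 h 59 min = 58.98 h.
Threshold 40 h → overtime 18 h 59 min, regular 40 h 0 min.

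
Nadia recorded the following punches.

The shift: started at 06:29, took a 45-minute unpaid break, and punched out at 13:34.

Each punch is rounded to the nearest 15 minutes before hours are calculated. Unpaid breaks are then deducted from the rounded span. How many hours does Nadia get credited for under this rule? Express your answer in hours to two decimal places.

The shift: in 06:29→06:30, out 13:34→13:30; 7 h 0 min − 45 min = 6 h 15 min

6.25 hours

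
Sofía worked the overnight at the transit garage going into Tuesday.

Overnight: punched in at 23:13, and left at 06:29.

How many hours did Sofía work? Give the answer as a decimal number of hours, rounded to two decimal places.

7.27 hours

Overnight: 23:13 → midnight = 0 h 47 min; midnight → 06:29 = 6 h 29 min; span 7 h 16 min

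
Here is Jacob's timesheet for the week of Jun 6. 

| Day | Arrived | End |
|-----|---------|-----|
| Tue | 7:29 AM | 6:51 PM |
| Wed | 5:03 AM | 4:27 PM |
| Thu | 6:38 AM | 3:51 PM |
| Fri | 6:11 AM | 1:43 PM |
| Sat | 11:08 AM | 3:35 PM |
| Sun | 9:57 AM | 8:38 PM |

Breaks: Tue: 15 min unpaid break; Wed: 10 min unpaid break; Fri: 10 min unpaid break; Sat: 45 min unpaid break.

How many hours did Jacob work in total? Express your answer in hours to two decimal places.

53.32 hours

Tue: 7:29 AM–6:51 PM = 11 h 22 min; less 15 min break → 11 h 7 min
Wed: 5:03 AM–4:27 PM = 11 h 24 min; less 10 min break → 11 h 14 min
Thu: 6:38 AM–3:51 PM = 9 h 13 min
Fri: 6:11 AM–1:43 PM = 7 h 32 min; less 10 min break → 7 h 22 min
Sat: 11:08 AM–3:35 PM = 4 h 27 min; less 45 min break → 3 h 42 min
Sun: 9:57 AM–8:38 PM = 10 h 41 min
Total: 11 h 7 min + 11 h 14 min + 9 h 13 min + 7 h 22 min + 3 h 42 min + 10 h 41 min = 53 h 19 min.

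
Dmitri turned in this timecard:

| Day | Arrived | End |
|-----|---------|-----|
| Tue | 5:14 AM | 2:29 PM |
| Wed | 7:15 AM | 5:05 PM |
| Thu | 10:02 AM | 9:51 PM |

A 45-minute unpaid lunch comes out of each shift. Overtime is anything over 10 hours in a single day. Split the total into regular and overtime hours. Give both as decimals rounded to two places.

Tue: 5:14 AM–2:29 PM = 9 h 15 min; less 45 min break → 8 h 30 min
Wed: 7:15 AM–5:05 PM = 9 h 50 min; less 45 min break → 9 h 5 min
Thu: 10:02 AM–9:51 PM = 11 h 49 min; less 45 min break → 11 h 4 min
Tue reg 8 h 30 min / OT 0 h 0 min; Wed reg 9 h 5 min / OT 0 h 0 min; Thu reg 10 h 0 min / OT 1 h 4 min.
Totals: regular 27 h 35 min, overtime 1 h 4 min.

Regular 27.58 hours, overtime 1.07 hours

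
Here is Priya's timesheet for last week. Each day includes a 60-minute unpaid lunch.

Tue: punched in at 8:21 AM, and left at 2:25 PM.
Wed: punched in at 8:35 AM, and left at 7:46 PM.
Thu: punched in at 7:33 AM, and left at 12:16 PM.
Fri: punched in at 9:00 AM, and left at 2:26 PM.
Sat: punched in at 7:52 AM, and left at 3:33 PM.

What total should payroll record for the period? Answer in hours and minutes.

Tue: 8:21 AM–2:25 PM = 6 h 4 min; less 60 min break → 5 h 4 min
Wed: 8:35 AM–7:46 PM = 11 h 11 min; less 60 min break → 10 h 11 min
Thu: 7:33 AM–12:16 PM = 4 h 43 min; less 60 min break → 3 h 43 min
Fri: 9:00 AM–2:26 PM = 5 h 26 min; less 60 min break → 4 h 26 min
Sat: 7:52 AM–3:33 PM = 7 h 41 min; less 60 min break → 6 h 41 min
Total: 5 h 4 min + 10 h 11 min + 3 h 43 min + 4 h 26 min + 6 h 41 min = 30 h 5 min.

30 h 5 min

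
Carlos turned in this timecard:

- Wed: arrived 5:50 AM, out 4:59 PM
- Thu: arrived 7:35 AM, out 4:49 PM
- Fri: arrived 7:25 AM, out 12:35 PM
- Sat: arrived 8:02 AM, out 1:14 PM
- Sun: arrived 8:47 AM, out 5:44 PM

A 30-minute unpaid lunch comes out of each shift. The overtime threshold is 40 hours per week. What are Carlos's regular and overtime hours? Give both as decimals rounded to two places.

Wed: 5:50 AM–4:59 PM = 11 h 9 min; less 30 min break → 10 h 39 min
Thu: 7:35 AM–4:49 PM = 9 h 14 min; less 30 min break → 8 h 44 min
Fri: 7:25 AM–12:35 PM = 5 h 10 min; less 30 min break → 4 h 40 min
Sat: 8:02 AM–1:14 PM = 5 h 12 min; less 30 min break → 4 h 42 min
Sun: 8:47 AM–5:44 PM = 8 h 57 min; less 30 min break → 8 h 27 min
Total worked: 37 h 12 min = 37.20 h.
Threshold 40 h → overtime 0 h 0 min, regular 37 h 12 min.

Regular 37.20 hours, overtime 0.00 hours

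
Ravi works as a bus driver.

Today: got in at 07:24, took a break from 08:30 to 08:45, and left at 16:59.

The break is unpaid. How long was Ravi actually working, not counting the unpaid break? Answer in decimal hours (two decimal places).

Today: 07:24–16:59 = 9 h 35 min; less 15 min break → 9 h 20 min

9.33 hours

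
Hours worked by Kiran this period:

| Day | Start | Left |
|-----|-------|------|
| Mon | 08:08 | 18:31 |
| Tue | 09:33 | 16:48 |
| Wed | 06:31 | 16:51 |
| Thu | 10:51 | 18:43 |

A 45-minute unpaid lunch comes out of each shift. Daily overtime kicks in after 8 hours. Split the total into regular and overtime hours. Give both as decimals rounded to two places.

Mon: 08:08–18:31 = 10 h 23 min; less 45 min break → 9 h 38 min
Tue: 09:33–16:48 = 7 h 15 min; less 45 min break → 6 h 30 min
Wed: 06:31–16:51 = 10 h 20 min; less 45 min break → 9 h 35 min
Thu: 10:51–18:43 = 7 h 52 min; less 45 min break → 7 h 7 min
Mon reg 8 h 0 min / OT 1 h 38 min; Tue reg 6 h 30 min / OT 0 h 0 min; Wed reg 8 h 0 min / OT 1 h 35 min; Thu reg 7 h 7 min / OT 0 h 0 min.
Totals: regular 29 h 37 min, overtime 3 h 13 min.

Regular 29.62 hours, overtime 3.22 hours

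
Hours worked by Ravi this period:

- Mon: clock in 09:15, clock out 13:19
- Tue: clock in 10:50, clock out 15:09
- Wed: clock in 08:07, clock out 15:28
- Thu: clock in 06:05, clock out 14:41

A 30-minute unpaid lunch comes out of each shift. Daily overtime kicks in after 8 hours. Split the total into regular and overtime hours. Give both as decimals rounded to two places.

Regular 22.23 hours, overtime 0.10 hours

Mon: 09:15–13:19 = 4 h 4 min; less 30 min break → 3 h 34 min
Tue: 10:50–15:09 = 4 h 19 min; less 30 min break → 3 h 49 min
Wed: 08:07–15:28 = 7 h 21 min; less 30 min break → 6 h 51 min
Thu: 06:05–14:41 = 8 h 36 min; less 30 min break → 8 h 6 min
Mon reg 3 h 34 min / OT 0 h 0 min; Tue reg 3 h 49 min / OT 0 h 0 min; Wed reg 6 h 51 min / OT 0 h 0 min; Thu reg 8 h 0 min / OT 0 h 6 min.
Totals: regular 22 h 14 min, overtime 0 h 6 min.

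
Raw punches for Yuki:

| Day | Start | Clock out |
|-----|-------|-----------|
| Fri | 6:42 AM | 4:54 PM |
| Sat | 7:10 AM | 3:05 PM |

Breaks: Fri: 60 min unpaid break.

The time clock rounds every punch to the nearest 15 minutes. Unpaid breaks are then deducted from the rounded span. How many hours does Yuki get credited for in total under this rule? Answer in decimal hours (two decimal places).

Fri: in 6:42 AM→6:45 AM, out 4:54 PM→5:00 PM; 10 h 15 min − 60 min = 9 h 15 min
Sat: in 7:10 AM→7:15 AM, out 3:05 PM→3:00 PM; 7 h 45 min
Total credited: 17 h 0 min.

17.00 hours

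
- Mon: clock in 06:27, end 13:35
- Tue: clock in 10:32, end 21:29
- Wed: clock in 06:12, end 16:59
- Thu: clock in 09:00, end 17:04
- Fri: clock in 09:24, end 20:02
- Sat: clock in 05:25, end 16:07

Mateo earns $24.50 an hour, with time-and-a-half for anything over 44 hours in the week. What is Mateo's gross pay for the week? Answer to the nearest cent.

$1602.30

Mon: 06:27–13:35 = 7 h 8 min
Tue: 10:32–21:29 = 10 h 57 min
Wed: 06:12–16:59 = 10 h 47 min
Thu: 09:00–17:04 = 8 h 4 min
Fri: 09:24–20:02 = 10 h 38 min
Sat: 05:25–16:07 = 10 h 42 min
Total worked: 58 h 16 min = 3496 min.
Regular 44 h 0 min = 2640 min at $24.50/h; overtime 14 h 16 min = 856 min at $36.75/h.
Pay = (2640 × $24.50 + 856 × $36.75) ÷ 60 = $1602.30.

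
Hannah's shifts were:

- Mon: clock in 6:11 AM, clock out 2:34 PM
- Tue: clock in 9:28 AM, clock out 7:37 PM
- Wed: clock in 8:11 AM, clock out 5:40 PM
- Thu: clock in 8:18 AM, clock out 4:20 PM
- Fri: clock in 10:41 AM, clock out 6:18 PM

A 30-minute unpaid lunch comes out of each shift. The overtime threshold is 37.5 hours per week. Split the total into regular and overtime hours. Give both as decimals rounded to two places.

Regular 37.50 hours, overtime 3.67 hours

Mon: 6:11 AM–2:34 PM = 8 h 23 min; less 30 min break → 7 h 53 min
Tue: 9:28 AM–7:37 PM = 10 h 9 min; less 30 min break → 9 h 39 min
Wed: 8:11 AM–5:40 PM = 9 h 29 min; less 30 min break → 8 h 59 min
Thu: 8:18 AM–4:20 PM = 8 h 2 min; less 30 min break → 7 h 32 min
Fri: 10:41 AM–6:18 PM = 7 h 37 min; less 30 min break → 7 h 7 min
Total worked: 41 h 10 min = 41.17 h.
Threshold 37.5 h → overtime 3 h 40 min, regular 37 h 30 min.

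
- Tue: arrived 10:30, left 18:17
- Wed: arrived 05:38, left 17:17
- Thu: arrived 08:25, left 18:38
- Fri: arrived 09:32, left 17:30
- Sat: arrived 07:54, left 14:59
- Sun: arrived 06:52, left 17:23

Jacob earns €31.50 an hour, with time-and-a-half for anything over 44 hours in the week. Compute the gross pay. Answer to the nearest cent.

Tue: 10:30–18:17 = 7 h 47 min
Wed: 05:38–17:17 = 11 h 39 min
Thu: 08:25–18:38 = 10 h 13 min
Fri: 09:32–17:30 = 7 h 58 min
Sat: 07:54–14:59 = 7 h 5 min
Sun: 06:52–17:23 = 10 h 31 min
Total worked: 55 h 13 min = 3313 min.
Regular 44 h 0 min = 2640 min at €31.50/h; overtime 11 h 13 min = 673 min at €47.25/h.
Pay = (2640 × €31.50 + 673 × €47.25) ÷ 60 = €1915.99.

€1915.99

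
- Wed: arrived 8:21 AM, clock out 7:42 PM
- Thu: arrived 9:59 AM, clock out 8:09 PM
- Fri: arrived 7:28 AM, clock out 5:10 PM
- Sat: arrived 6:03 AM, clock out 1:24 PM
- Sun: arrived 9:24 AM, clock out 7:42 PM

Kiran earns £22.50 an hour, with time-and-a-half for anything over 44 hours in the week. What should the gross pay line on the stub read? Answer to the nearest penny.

£1154.25

Wed: 8:21 AM–7:42 PM = 11 h 21 min
Thu: 9:59 AM–8:09 PM = 10 h 10 min
Fri: 7:28 AM–5:10 PM = 9 h 42 min
Sat: 6:03 AM–1:24 PM = 7 h 21 min
Sun: 9:24 AM–7:42 PM = 10 h 18 min
Total worked: 48 h 52 min = 2932 min.
Regular 44 h 0 min = 2640 min at £22.50/h; overtime 4 h 52 min = 292 min at £33.75/h.
Pay = (2640 × £22.50 + 292 × £33.75) ÷ 60 = £1154.25.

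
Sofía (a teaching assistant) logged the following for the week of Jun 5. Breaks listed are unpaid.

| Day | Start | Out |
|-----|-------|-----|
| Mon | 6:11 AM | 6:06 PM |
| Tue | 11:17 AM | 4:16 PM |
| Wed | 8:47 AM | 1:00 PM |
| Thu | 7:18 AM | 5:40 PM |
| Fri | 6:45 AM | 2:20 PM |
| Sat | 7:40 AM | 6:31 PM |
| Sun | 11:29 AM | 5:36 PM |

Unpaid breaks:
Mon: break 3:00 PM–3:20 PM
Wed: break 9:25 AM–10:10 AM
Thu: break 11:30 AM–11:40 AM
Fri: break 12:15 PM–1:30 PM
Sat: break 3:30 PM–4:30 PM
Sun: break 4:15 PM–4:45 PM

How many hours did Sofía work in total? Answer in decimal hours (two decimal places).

Mon: 6:11 AM–6:06 PM = 11 h 55 min; less 20 min break → 11 h 35 min
Tue: 11:17 AM–4:16 PM = 4 h 59 min
Wed: 8:47 AM–1:00 PM = 4 h 13 min; less 45 min break → 3 h 28 min
Thu: 7:18 AM–5:40 PM = 10 h 22 min; less 10 min break → 10 h 12 min
Fri: 6:45 AM–2:20 PM = 7 h 35 min; less 75 min break → 6 h 20 min
Sat: 7:40 AM–6:31 PM = 10 h 51 min; less 60 min break → 9 h 51 min
Sun: 11:29 AM–5:36 PM = 6 h 7 min; less 30 min break → 5 h 37 min
Total: 11 h 35 min + 4 h 59 min + 3 h 28 min + 10 h 12 min + 6 h 20 min + 9 h 51 min + 5 h 37 min = 52 h 2 min.

52.03 hours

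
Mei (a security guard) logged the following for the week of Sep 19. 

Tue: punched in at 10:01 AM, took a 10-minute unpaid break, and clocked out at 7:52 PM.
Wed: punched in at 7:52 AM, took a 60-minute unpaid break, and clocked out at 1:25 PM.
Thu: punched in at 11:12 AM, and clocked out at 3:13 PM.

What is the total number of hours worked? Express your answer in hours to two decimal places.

18.25 hours

Tue: 10:01 AM–7:52 PM = 9 h 51 min; less 10 min break → 9 h 41 min
Wed: 7:52 AM–1:25 PM = 5 h 33 min; less 60 min break → 4 h 33 min
Thu: 11:12 AM–3:13 PM = 4 h 1 min
Total: 9 h 41 min + 4 h 33 min + 4 h 1 min = 18 h 15 min.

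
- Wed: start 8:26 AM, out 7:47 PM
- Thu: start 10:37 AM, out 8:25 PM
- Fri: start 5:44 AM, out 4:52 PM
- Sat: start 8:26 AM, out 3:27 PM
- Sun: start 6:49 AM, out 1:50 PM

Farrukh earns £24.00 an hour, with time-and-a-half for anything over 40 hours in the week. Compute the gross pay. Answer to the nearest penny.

Wed: 8:26 AM–7:47 PM = 11 h 21 min
Thu: 10:37 AM–8:25 PM = 9 h 48 min
Fri: 5:44 AM–4:52 PM = 11 h 8 min
Sat: 8:26 AM–3:27 PM = 7 h 1 min
Sun: 6:49 AM–1:50 PM = 7 h 1 min
Total worked: 46 h 19 min = 2779 min.
Regular 40 h 0 min = 2400 min at £24.00/h; overtime 6 h 19 min = 379 min at £36.00/h.
Pay = (2400 × £24.00 + 379 × £36.00) ÷ 60 = £1187.40.

£1187.40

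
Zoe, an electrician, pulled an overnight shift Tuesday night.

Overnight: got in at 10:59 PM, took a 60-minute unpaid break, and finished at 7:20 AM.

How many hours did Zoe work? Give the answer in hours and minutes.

7 h 21 min

Overnight: 10:59 PM → midnight = 1 h 1 min; midnight → 7:20 AM = 7 h 20 min; span 8 h 21 min; less 60 min break → 7 h 21 min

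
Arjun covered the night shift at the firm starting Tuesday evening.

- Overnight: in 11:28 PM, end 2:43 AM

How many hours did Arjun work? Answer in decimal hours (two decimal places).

Overnight: 11:28 PM → midnight = 0 h 32 min; midnight → 2:43 AM = 2 h 43 min; span 3 h 15 min

3.25 hours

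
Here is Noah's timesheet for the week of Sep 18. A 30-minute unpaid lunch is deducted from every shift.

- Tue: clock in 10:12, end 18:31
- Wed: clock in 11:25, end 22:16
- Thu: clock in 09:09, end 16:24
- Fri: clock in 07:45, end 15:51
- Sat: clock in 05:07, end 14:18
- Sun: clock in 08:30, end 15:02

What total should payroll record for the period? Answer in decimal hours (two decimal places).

47.23 hours

Tue: 10:12–18:31 = 8 h 19 min; less 30 min break → 7 h 49 min
Wed: 11:25–22:16 = 10 h 51 min; less 30 min break → 10 h 21 min
Thu: 09:09–16:24 = 7 h 15 min; less 30 min break → 6 h 45 min
Fri: 07:45–15:51 = 8 h 6 min; less 30 min break → 7 h 36 min
Sat: 05:07–14:18 = 9 h 11 min; less 30 min break → 8 h 41 min
Sun: 08:30–15:02 = 6 h 32 min; less 30 min break → 6 h 2 min
Total: 7 h 49 min + 10 h 21 min + 6 h 45 min + 7 h 36 min + 8 h 41 min + 6 h 2 min = 47 h 14 min.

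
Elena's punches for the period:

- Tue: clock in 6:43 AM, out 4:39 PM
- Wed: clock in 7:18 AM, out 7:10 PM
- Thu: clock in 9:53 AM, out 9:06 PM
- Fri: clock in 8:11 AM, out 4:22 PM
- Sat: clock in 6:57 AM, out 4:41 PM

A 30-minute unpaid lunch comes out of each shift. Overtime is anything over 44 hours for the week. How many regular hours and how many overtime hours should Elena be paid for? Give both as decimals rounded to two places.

Regular 44.00 hours, overtime 4.43 hours

Tue: 6:43 AM–4:39 PM = 9 h 56 min; less 30 min break → 9 h 26 min
Wed: 7:18 AM–7:10 PM = 11 h 52 min; less 30 min break → 11 h 22 min
Thu: 9:53 AM–9:06 PM = 11 h 13 min; less 30 min break → 10 h 43 min
Fri: 8:11 AM–4:22 PM = 8 h 11 min; less 30 min break → 7 h 41 min
Sat: 6:57 AM–4:41 PM = 9 h 44 min; less 30 min break → 9 h 14 min
Total worked: 48 h 26 min = 48.43 h.
Threshold 44 h → overtime 4 h 26 min, regular 44 h 0 min.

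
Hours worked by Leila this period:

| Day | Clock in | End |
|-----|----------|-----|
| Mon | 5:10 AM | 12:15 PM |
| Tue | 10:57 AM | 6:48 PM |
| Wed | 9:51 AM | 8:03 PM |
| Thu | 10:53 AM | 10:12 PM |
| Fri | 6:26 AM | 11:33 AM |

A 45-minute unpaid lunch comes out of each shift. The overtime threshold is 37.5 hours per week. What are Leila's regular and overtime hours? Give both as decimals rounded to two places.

Regular 37.50 hours, overtime 0.32 hours

Mon: 5:10 AM–12:15 PM = 7 h 5 min; less 45 min break → 6 h 20 min
Tue: 10:57 AM–6:48 PM = 7 h 51 min; less 45 min break → 7 h 6 min
Wed: 9:51 AM–8:03 PM = 10 h 12 min; less 45 min break → 9 h 27 min
Thu: 10:53 AM–10:12 PM = 11 h 19 min; less 45 min break → 10 h 34 min
Fri: 6:26 AM–11:33 AM = 5 h 7 min; less 45 min break → 4 h 22 min
Total worked: 37 h 49 min = 37.82 h.
Threshold 37.5 h → overtime 0 h 19 min, regular 37 h 30 min.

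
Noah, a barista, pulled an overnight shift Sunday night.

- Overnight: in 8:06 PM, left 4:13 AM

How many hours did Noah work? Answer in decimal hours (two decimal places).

Overnight: 8:06 PM → midnight = 3 h 54 min; midnight → 4:13 AM = 4 h 13 min; span 8 h 7 min

8.12 hours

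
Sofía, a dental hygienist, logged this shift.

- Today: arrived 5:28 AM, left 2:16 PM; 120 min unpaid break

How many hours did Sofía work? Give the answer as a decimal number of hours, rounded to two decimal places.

Today: 5:28 AM–2:16 PM = 8 h 48 min; less 120 min break → 6 h 48 min

6.80 hours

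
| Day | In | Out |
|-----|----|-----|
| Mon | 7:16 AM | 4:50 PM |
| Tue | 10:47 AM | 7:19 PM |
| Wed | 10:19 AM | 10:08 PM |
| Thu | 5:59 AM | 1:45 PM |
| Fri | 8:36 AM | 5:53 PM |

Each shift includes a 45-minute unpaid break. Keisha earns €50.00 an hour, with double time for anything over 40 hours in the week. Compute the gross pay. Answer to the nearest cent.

Mon: 7:16 AM–4:50 PM = 9 h 34 min; less 45 min break → 8 h 49 min
Tue: 10:47 AM–7:19 PM = 8 h 32 min; less 45 min break → 7 h 47 min
Wed: 10:19 AM–10:08 PM = 11 h 49 min; less 45 min break → 11 h 4 min
Thu: 5:59 AM–1:45 PM = 7 h 46 min; less 45 min break → 7 h 1 min
Fri: 8:36 AM–5:53 PM = 9 h 17 min; less 45 min break → 8 h 32 min
Total worked: 43 h 13 min = 2593 min.
Regular 40 h 0 min = 2400 min at €50.00/h; overtime 3 h 13 min = 193 min at €100.00/h.
Pay = (2400 × €50.00 + 193 × €100.00) ÷ 60 = €2321.67.

€2321.67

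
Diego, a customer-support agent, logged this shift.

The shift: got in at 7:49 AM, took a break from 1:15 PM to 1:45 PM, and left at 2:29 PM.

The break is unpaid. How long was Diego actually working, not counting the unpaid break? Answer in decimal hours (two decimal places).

The shift: 7:49 AM–2:29 PM = 6 h 40 min; less 30 min break → 6 h 10 min

6.17 hours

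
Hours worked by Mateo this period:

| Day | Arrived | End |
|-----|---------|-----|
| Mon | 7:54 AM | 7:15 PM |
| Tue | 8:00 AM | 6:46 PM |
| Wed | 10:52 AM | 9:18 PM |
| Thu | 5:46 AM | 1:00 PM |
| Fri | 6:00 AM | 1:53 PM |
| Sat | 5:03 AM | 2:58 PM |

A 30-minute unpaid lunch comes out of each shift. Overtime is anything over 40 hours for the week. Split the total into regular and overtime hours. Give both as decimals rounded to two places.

Mon: 7:54 AM–7:15 PM = 11 h 21 min; less 30 min break → 10 h 51 min
Tue: 8:00 AM–6:46 PM = 10 h 46 min; less 30 min break → 10 h 16 min
Wed: 10:52 AM–9:18 PM = 10 h 26 min; less 30 min break → 9 h 56 min
Thu: 5:46 AM–1:00 PM = 7 h 14 min; less 30 min break → 6 h 44 min
Fri: 6:00 AM–1:53 PM = 7 h 53 min; less 30 min break → 7 h 23 min
Sat: 5:03 AM–2:58 PM = 9 h 55 min; less 30 min break → 9 h 25 min
Total worked: 54 h 35 min = 54.58 h.
Threshold 40 h → overtime 14 h 35 min, regular 40 h 0 min.

Regular 40.00 hours, overtime 14.58 hours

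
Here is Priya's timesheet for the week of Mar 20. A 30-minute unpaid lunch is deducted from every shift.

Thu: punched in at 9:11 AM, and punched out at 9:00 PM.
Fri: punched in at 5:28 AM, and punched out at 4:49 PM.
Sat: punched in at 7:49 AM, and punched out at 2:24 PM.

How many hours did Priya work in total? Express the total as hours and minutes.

28 h 15 min

Thu: 9:11 AM–9:00 PM = 11 h 49 min; less 30 min break → 11 h 19 min
Fri: 5:28 AM–4:49 PM = 11 h 21 min; less 30 min break → 10 h 51 min
Sat: 7:49 AM–2:24 PM = 6 h 35 min; less 30 min break → 6 h 5 min
Total: 11 h 19 min + 10 h 51 min + 6 h 5 min = 28 h 15 min.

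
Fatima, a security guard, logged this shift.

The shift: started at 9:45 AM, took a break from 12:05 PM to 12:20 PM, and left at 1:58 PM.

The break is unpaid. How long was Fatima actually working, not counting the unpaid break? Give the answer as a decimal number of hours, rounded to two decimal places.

The shift: 9:45 AM–1:58 PM = 4 h 13 min; less 15 min break → 3 h 58 min

3.97 hours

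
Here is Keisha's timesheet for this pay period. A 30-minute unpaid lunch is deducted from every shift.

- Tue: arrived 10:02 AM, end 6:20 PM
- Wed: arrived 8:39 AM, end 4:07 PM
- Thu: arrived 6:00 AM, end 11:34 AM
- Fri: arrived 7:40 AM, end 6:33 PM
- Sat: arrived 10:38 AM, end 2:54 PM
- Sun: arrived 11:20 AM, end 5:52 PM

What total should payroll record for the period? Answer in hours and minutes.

Tue: 10:02 AM–6:20 PM = 8 h 18 min; less 30 min break → 7 h 48 min
Wed: 8:39 AM–4:07 PM = 7 h 28 min; less 30 min break → 6 h 58 min
Thu: 6:00 AM–11:34 AM = 5 h 34 min; less 30 min break → 5 h 4 min
Fri: 7:40 AM–6:33 PM = 10 h 53 min; less 30 min break → 10 h 23 min
Sat: 10:38 AM–2:54 PM = 4 h 16 min; less 30 min break → 3 h 46 min
Sun: 11:20 AM–5:52 PM = 6 h 32 min; less 30 min break → 6 h 2 min
Total: 7 h 48 min + 6 h 58 min + 5 h 4 min + 10 h 23 min + 3 h 46 min + 6 h 2 min = 40 h 1 min.

40 h 1 min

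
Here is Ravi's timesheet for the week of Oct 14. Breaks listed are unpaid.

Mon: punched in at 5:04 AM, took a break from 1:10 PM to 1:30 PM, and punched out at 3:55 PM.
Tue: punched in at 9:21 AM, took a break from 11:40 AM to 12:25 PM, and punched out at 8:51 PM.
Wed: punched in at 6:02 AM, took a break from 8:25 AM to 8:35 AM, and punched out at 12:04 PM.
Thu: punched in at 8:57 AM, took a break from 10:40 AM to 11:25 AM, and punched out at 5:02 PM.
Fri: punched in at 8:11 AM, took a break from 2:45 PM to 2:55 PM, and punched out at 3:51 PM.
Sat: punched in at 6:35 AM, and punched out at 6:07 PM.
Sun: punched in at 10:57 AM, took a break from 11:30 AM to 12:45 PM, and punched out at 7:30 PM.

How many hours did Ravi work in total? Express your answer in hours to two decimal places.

Mon: 5:04 AM–3:55 PM = 10 h 51 min; less 20 min break → 10 h 31 min
Tue: 9:21 AM–8:51 PM = 11 h 30 min; less 45 min break → 10 h 45 min
Wed: 6:02 AM–12:04 PM = 6 h 2 min; less 10 min break → 5 h 52 min
Thu: 8:57 AM–5:02 PM = 8 h 5 min; less 45 min break → 7 h 20 min
Fri: 8:11 AM–3:51 PM = 7 h 40 min; less 10 min break → 7 h 30 min
Sat: 6:35 AM–6:07 PM = 11 h 32 min
Sun: 10:57 AM–7:30 PM = 8 h 33 min; less 75 min break → 7 h 18 min
Total: 10 h 31 min + 10 h 45 min + 5 h 52 min + 7 h 20 min + 7 h 30 min + 11 h 32 min + 7 h 18 min = 60 h 48 min.

60.80 hours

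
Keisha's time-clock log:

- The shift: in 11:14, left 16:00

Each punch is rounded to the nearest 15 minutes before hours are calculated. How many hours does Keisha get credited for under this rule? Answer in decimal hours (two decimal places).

4.75 hours

The shift: in 11:14→11:15, out 16:00→16:00; 4 h 45 min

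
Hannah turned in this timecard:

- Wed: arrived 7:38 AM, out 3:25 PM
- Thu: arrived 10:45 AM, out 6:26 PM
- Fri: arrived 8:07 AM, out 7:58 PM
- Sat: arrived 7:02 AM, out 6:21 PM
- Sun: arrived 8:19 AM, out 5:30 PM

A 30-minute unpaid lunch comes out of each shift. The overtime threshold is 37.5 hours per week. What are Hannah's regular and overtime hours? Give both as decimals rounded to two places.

Regular 37.50 hours, overtime 7.82 hours

Wed: 7:38 AM–3:25 PM = 7 h 47 min; less 30 min break → 7 h 17 min
Thu: 10:45 AM–6:26 PM = 7 h 41 min; less 30 min break → 7 h 11 min
Fri: 8:07 AM–7:58 PM = 11 h 51 min; less 30 min break → 11 h 21 min
Sat: 7:02 AM–6:21 PM = 11 h 19 min; less 30 min break → 10 h 49 min
Sun: 8:19 AM–5:30 PM = 9 h 11 min; less 30 min break → 8 h 41 min
Total worked: 45 h 19 min = 45.32 h.
Threshold 37.5 h → overtime 7 h 49 min, regular 37 h 30 min.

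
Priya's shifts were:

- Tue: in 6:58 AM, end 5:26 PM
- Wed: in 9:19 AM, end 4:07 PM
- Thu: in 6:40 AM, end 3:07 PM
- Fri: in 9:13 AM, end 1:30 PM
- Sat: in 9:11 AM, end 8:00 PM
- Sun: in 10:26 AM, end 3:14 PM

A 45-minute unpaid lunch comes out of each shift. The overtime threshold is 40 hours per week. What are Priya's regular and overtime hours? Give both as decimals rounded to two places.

Tue: 6:58 AM–5:26 PM = 10 h 28 min; less 45 min break → 9 h 43 min
Wed: 9:19 AM–4:07 PM = 6 h 48 min; less 45 min break → 6 h 3 min
Thu: 6:40 AM–3:07 PM = 8 h 27 min; less 45 min break → 7 h 42 min
Fri: 9:13 AM–1:30 PM = 4 h 17 min; less 45 min break → 3 h 32 min
Sat: 9:11 AM–8:00 PM = 10 h 49 min; less 45 min break → 10 h 4 min
Sun: 10:26 AM–3:14 PM = 4 h 48 min; less 45 min break → 4 h 3 min
Total worked: 41 h 7 min = 41.12 h.
Threshold 40 h → overtime 1 h 7 min, regular 40 h 0 min.

Regular 40.00 hours, overtime 1.12 hours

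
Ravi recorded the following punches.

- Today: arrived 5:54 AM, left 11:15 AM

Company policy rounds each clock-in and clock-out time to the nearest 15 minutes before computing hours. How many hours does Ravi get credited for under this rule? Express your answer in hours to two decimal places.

5.25 hours

Today: in 5:54 AM→6:00 AM, out 11:15 AM→11:15 AM; 5 h 15 min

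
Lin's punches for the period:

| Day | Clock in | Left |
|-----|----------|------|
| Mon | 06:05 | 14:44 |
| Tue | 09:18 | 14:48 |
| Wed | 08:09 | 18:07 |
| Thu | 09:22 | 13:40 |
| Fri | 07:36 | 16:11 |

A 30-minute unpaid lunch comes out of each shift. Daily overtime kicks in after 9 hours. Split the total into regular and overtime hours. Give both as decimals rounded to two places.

Regular 34.03 hours, overtime 0.47 hours

Mon: 06:05–14:44 = 8 h 39 min; less 30 min break → 8 h 9 min
Tue: 09:18–14:48 = 5 h 30 min; less 30 min break → 5 h 0 min
Wed: 08:09–18:07 = 9 h 58 min; less 30 min break → 9 h 28 min
Thu: 09:22–13:40 = 4 h 18 min; less 30 min break → 3 h 48 min
Fri: 07:36–16:11 = 8 h 35 min; less 30 min break → 8 h 5 min
Mon reg 8 h 9 min / OT 0 h 0 min; Tue reg 5 h 0 min / OT 0 h 0 min; Wed reg 9 h 0 min / OT 0 h 28 min; Thu reg 3 h 48 min / OT 0 h 0 min; Fri reg 8 h 5 min / OT 0 h 0 min.
Totals: regular 34 h 2 min, overtime 0 h 28 min.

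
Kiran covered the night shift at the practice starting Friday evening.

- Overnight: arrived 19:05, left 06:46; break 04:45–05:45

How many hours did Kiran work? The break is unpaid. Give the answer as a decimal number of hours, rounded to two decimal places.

10.68 hours

Overnight: 19:05 → midnight = 4 h 55 min; midnight → 06:46 = 6 h 46 min; span 11 h 41 min; less 60 min break → 10 h 41 min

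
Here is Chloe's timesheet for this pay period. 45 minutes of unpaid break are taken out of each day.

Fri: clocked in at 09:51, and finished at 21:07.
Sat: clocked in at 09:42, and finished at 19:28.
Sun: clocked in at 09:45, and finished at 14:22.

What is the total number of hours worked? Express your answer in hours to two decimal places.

Fri: 09:51–21:07 = 11 h 16 min; less 45 min break → 10 h 31 min
Sat: 09:42–19:28 = 9 h 46 min; less 45 min break → 9 h 1 min
Sun: 09:45–14:22 = 4 h 37 min; less 45 min break → 3 h 52 min
Total: 10 h 31 min + 9 h 1 min + 3 h 52 min = 23 h 24 min.

23.40 hours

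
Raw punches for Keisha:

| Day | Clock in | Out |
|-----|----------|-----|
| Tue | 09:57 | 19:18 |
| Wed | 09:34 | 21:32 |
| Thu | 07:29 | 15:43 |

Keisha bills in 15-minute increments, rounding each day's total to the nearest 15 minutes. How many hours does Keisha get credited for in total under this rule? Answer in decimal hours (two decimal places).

Tue: 09:57–19:18 = 9 h 21 min → rounds to 9 h 15 min
Wed: 09:34–21:32 = 11 h 58 min → rounds to 12 h 0 min
Thu: 07:29–15:43 = 8 h 14 min → rounds to 8 h 15 min
Total credited: 29 h 30 min.

29.50 hours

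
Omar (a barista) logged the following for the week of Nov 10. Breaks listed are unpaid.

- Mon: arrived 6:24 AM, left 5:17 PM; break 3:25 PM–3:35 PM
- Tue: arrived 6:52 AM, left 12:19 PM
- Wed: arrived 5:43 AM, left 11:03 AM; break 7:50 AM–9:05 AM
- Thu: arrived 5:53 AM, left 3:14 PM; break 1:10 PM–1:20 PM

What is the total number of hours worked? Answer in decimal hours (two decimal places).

29.43 hours

Mon: 6:24 AM–5:17 PM = 10 h 53 min; less 10 min break → 10 h 43 min
Tue: 6:52 AM–12:19 PM = 5 h 27 min
Wed: 5:43 AM–11:03 AM = 5 h 20 min; less 75 min break → 4 h 5 min
Thu: 5:53 AM–3:14 PM = 9 h 21 min; less 10 min break → 9 h 11 min
Total: 10 h 43 min + 5 h 27 min + 4 h 5 min + 9 h 11 min = 29 h 26 min.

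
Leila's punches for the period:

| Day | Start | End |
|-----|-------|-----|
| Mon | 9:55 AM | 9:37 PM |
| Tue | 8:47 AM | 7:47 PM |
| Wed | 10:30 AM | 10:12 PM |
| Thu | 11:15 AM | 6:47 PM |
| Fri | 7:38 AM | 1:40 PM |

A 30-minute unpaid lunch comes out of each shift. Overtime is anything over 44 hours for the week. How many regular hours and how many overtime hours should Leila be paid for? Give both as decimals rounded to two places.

Mon: 9:55 AM–9:37 PM = 11 h 42 min; less 30 min break → 11 h 12 min
Tue: 8:47 AM–7:47 PM = 11 h 0 min; less 30 min break → 10 h 30 min
Wed: 10:30 AM–10:12 PM = 11 h 42 min; less 30 min break → 11 h 12 min
Thu: 11:15 AM–6:47 PM = 7 h 32 min; less 30 min break → 7 h 2 min
Fri: 7:38 AM–1:40 PM = 6 h 2 min; less 30 min break → 5 h 32 min
Total worked: 45 h 28 min = 45.47 h.
Threshold 44 h → overtime 1 h 28 min, regular 44 h 0 min.

Regular 44.00 hours, overtime 1.47 hours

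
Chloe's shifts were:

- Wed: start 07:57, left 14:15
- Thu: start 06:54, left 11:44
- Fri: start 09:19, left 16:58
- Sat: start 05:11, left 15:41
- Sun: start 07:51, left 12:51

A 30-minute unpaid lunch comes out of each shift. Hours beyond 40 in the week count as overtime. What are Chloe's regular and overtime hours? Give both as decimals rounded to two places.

Wed: 07:57–14:15 = 6 h 18 min; less 30 min break → 5 h 48 min
Thu: 06:54–11:44 = 4 h 50 min; less 30 min break → 4 h 20 min
Fri: 09:19–16:58 = 7 h 39 min; less 30 min break → 7 h 9 min
Sat: 05:11–15:41 = 10 h 30 min; less 30 min break → 10 h 0 min
Sun: 07:51–12:51 = 5 h 0 min; less 30 min break → 4 h 30 min
Total worked: 31 h 47 min = 31.78 h.
Threshold 40 h → overtime 0 h 0 min, regular 31 h 47 min.

Regular 31.78 hours, overtime 0.00 hours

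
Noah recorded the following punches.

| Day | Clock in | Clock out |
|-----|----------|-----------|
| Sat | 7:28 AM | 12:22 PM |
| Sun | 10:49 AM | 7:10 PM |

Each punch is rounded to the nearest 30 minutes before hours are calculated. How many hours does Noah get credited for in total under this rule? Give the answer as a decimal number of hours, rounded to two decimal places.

13.00 hours

Sat: in 7:28 AM→7:30 AM, out 12:22 PM→12:30 PM; 5 h 0 min
Sun: in 10:49 AM→11:00 AM, out 7:10 PM→7:00 PM; 8 h 0 min
Total credited: 13 h 0 min.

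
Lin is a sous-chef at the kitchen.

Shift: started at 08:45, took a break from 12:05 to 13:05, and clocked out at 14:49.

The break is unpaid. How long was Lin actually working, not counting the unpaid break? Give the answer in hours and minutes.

Shift: 08:45–14:49 = 6 h 4 min; less 60 min break → 5 h 4 min

5 h 4 min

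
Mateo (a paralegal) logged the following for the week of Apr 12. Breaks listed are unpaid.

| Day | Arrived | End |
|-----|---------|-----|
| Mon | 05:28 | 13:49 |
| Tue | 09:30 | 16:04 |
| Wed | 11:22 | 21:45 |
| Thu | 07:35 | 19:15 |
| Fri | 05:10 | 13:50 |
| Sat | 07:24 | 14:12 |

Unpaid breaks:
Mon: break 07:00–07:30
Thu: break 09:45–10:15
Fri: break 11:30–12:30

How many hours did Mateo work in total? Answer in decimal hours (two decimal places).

Mon: 05:28–13:49 = 8 h 21 min; less 30 min break → 7 h 51 min
Tue: 09:30–16:04 = 6 h 34 min
Wed: 11:22–21:45 = 10 h 23 min
Thu: 07:35–19:15 = 11 h 40 min; less 30 min break → 11 h 10 min
Fri: 05:10–13:50 = 8 h 40 min; less 60 min break → 7 h 40 min
Sat: 07:24–14:12 = 6 h 48 min
Total: 7 h 51 min + 6 h 34 min + 10 h 23 min + 11 h 10 min + 7 h 40 min + 6 h 48 min = 50 h 26 min.

50.43 hours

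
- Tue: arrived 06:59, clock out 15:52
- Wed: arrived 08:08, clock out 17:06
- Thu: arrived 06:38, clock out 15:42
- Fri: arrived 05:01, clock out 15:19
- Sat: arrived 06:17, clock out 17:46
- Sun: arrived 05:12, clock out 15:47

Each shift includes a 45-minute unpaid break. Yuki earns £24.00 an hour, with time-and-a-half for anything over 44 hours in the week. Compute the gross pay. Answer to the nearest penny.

£1444.20

Tue: 06:59–15:52 = 8 h 53 min; less 45 min break → 8 h 8 min
Wed: 08:08–17:06 = 8 h 58 min; less 45 min break → 8 h 13 min
Thu: 06:38–15:42 = 9 h 4 min; less 45 min break → 8 h 19 min
Fri: 05:01–15:19 = 10 h 18 min; less 45 min break → 9 h 33 min
Sat: 06:17–17:46 = 11 h 29 min; less 45 min break → 10 h 44 min
Sun: 05:12–15:47 = 10 h 35 min; less 45 min break → 9 h 50 min
Total worked: 54 h 47 min = 3287 min.
Regular 44 h 0 min = 2640 min at £24.00/h; overtime 10 h 47 min = 647 min at £36.00/h.
Pay = (2640 × £24.00 + 647 × £36.00) ÷ 60 = £1444.20.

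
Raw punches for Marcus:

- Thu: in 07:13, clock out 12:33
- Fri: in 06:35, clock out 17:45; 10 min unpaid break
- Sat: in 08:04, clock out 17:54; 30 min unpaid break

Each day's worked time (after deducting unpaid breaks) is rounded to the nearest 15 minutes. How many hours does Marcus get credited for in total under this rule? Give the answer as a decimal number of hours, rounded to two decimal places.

25.50 hours

Thu: 07:13–12:33 = 5 h 20 min → rounds to 5 h 15 min
Fri: 06:35–17:45 = 11 h 10 min − 10 min = 11 h 0 min → rounds to 11 h 0 min
Sat: 08:04–17:54 = 9 h 50 min − 30 min = 9 h 20 min → rounds to 9 h 15 min
Total credited: 25 h 30 min.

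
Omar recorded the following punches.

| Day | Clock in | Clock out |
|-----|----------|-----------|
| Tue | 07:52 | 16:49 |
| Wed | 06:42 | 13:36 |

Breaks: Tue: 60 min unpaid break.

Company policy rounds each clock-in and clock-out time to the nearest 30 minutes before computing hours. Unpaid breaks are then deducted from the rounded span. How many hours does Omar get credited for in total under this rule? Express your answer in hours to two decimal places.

Tue: in 07:52→08:00, out 16:49→17:00; 9 h 0 min − 60 min = 8 h 0 min
Wed: in 06:42→06:30, out 13:36→13:30; 7 h 0 min
Total credited: 15 h 0 min.

15.00 hours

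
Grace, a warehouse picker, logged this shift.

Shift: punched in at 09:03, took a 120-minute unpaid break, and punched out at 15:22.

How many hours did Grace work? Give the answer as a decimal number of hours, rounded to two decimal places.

Shift: 09:03–15:22 = 6 h 19 min; less 120 min break → 4 h 19 min

4.32 hours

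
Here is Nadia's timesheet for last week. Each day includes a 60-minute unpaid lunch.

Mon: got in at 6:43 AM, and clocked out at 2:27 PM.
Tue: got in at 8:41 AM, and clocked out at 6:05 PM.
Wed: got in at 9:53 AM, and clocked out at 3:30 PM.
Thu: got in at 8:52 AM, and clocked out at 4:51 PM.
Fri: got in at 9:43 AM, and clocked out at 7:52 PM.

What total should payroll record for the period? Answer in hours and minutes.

Mon: 6:43 AM–2:27 PM = 7 h 44 min; less 60 min break → 6 h 44 min
Tue: 8:41 AM–6:05 PM = 9 h 24 min; less 60 min break → 8 h 24 min
Wed: 9:53 AM–3:30 PM = 5 h 37 min; less 60 min break → 4 h 37 min
Thu: 8:52 AM–4:51 PM = 7 h 59 min; less 60 min break → 6 h 59 min
Fri: 9:43 AM–7:52 PM = 10 h 9 min; less 60 min break → 9 h 9 min
Total: 6 h 44 min + 8 h 24 min + 4 h 37 min + 6 h 59 min + 9 h 9 min = 35 h 53 min.

35 h 53 min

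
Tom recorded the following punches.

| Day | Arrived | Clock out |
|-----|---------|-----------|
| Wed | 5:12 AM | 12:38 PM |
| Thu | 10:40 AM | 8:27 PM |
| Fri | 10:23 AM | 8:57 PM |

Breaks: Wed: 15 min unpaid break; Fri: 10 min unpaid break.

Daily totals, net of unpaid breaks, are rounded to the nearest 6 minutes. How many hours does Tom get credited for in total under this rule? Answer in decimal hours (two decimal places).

Wed: 5:12 AM–12:38 PM = 7 h 26 min − 15 min = 7 h 11 min → rounds to 7 h 12 min
Thu: 10:40 AM–8:27 PM = 9 h 47 min → rounds to 9 h 48 min
Fri: 10:23 AM–8:57 PM = 10 h 34 min − 10 min = 10 h 24 min → rounds to 10 h 24 min
Total credited: 27 h 24 min.

27.40 hours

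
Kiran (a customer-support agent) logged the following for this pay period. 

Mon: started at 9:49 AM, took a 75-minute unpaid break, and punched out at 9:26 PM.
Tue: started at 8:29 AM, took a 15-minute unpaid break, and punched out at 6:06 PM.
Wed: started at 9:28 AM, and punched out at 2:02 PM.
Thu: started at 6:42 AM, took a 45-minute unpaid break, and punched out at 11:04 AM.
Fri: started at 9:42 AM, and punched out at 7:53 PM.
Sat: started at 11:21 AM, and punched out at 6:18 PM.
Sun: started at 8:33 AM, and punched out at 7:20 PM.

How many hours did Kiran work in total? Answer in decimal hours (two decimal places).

55.83 hours

Mon: 9:49 AM–9:26 PM = 11 h 37 min; less 75 min break → 10 h 22 min
Tue: 8:29 AM–6:06 PM = 9 h 37 min; less 15 min break → 9 h 22 min
Wed: 9:28 AM–2:02 PM = 4 h 34 min
Thu: 6:42 AM–11:04 AM = 4 h 22 min; less 45 min break → 3 h 37 min
Fri: 9:42 AM–7:53 PM = 10 h 11 min
Sat: 11:21 AM–6:18 PM = 6 h 57 min
Sun: 8:33 AM–7:20 PM = 10 h 47 min
Total: 10 h 22 min + 9 h 22 min + 4 h 34 min + 3 h 37 min + 10 h 11 min + 6 h 57 min + 10 h 47 min = 55 h 50 min.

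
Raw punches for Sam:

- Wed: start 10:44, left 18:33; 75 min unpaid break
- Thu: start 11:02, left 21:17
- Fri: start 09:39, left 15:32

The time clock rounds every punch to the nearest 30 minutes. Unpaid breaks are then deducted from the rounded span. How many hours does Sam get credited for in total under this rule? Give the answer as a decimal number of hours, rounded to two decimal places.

Wed: in 10:44→10:30, out 18:33→18:30; 8 h 0 min − 75 min = 6 h 45 min
Thu: in 11:02→11:00, out 21:17→21:30; 10 h 30 min
Fri: in 09:39→09:30, out 15:32→15:30; 6 h 0 min
Total credited: 23 h 15 min.

23.25 hours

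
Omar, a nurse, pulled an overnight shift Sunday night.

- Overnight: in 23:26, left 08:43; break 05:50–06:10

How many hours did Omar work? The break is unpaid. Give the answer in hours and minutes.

8 h 57 min

Overnight: 23:26 → midnight = 0 h 34 min; midnight → 08:43 = 8 h 43 min; span 9 h 17 min; less 20 min break → 8 h 57 min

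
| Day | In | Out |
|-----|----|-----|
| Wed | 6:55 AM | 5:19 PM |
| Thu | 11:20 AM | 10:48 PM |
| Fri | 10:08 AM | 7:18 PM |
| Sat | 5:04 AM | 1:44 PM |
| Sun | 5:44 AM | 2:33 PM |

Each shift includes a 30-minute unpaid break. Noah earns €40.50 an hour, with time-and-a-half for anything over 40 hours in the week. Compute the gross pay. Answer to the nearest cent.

Wed: 6:55 AM–5:19 PM = 10 h 24 min; less 30 min break → 9 h 54 min
Thu: 11:20 AM–10:48 PM = 11 h 28 min; less 30 min break → 10 h 58 min
Fri: 10:08 AM–7:18 PM = 9 h 10 min; less 30 min break → 8 h 40 min
Sat: 5:04 AM–1:44 PM = 8 h 40 min; less 30 min break → 8 h 10 min
Sun: 5:44 AM–2:33 PM = 8 h 49 min; less 30 min break → 8 h 19 min
Total worked: 46 h 1 min = 2761 min.
Regular 40 h 0 min = 2400 min at €40.50/h; overtime 6 h 1 min = 361 min at €60.75/h.
Pay = (2400 × €40.50 + 361 × €60.75) ÷ 60 = €1985.51.

€1985.51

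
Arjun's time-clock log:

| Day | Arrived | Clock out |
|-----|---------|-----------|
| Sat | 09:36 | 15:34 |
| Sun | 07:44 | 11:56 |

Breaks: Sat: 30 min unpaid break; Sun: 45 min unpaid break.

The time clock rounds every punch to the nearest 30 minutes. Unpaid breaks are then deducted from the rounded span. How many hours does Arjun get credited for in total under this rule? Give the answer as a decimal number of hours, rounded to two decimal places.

9.25 hours

Sat: in 09:36→09:30, out 15:34→15:30; 6 h 0 min − 30 min = 5 h 30 min
Sun: in 07:44→07:30, out 11:56→12:00; 4 h 30 min − 45 min = 3 h 45 min
Total credited: 9 h 15 min.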